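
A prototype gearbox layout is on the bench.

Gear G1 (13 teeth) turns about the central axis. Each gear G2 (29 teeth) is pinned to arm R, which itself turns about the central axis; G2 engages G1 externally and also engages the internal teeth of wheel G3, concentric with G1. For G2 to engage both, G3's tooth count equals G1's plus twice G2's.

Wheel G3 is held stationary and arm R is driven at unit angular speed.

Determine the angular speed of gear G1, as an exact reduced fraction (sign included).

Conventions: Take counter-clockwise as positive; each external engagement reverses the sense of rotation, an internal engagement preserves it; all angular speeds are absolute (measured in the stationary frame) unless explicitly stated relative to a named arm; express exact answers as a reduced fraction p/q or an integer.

planetary set (13T centre, 29T on arm, 71T internal) — Willis relation
ring teeth: 13 + 2·29 = 71
13(ω_sun−ω_arm) = −71(ω_ring−ω_arm),  ω_ring = 0, ω_arm = 1
ω_sun = 1 − (71/13)(0−1) = 84/13
exact speed ratio = 84/13

84/13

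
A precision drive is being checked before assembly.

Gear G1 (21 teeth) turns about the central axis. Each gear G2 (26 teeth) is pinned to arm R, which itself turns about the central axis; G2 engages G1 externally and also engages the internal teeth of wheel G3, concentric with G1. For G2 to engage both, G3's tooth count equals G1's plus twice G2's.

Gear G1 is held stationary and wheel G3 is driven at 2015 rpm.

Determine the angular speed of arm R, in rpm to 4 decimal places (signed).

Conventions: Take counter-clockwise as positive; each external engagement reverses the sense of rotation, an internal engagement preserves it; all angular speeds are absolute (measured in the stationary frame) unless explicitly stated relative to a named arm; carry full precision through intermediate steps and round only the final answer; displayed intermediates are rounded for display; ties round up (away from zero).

class = planetary set [G3 = 21+2·26 = 73; Willis about the carrier]
normalise by the input: solve with ω_ring = 1, then scale by 2015 rpm
ring teeth: 21 + 2·26 = 73
21(ω_sun−ω_arm) = −73(ω_ring−ω_arm),  ω_sun = 0, ω_ring = 1
21(0−ω_arm) = −73(1−ω_arm)  ⇒  94·ω_arm = 73  ⇒  ω_arm = 73/94
scale: ω_arm = 73/94 × 2015 rpm = +1564.8404 rpm

+1564.8404 rpm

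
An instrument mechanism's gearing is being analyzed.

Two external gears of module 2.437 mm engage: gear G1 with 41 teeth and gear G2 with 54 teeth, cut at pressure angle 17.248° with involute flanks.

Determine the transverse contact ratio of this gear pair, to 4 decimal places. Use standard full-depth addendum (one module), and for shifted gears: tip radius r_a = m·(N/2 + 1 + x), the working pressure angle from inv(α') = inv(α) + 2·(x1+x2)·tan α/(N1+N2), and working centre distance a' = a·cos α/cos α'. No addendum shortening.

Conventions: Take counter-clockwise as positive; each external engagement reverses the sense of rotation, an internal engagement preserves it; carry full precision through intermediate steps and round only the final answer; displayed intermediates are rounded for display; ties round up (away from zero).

single-mesh involute tooth geometry (41T engaging 54T at module 2.437)
base radii: r_b1 = 47.711881, r_b2 = 62.840038
tip radii: r_a1 = 52.395500, r_a2 = 68.236000
no profile shift: α' = α, a' = a
action lengths: √(r_a1²−r_b1²) = 21.653287, √(r_a2²−r_b2²) = 26.594760
base pitch p_b = π·m·cos α = 7.311770
CR = (21.653287 + 26.594760 − 115.757500·sin 17.24800°)/7.311770 = 1.904463
contact ratio ≈ 1.9045

1.9045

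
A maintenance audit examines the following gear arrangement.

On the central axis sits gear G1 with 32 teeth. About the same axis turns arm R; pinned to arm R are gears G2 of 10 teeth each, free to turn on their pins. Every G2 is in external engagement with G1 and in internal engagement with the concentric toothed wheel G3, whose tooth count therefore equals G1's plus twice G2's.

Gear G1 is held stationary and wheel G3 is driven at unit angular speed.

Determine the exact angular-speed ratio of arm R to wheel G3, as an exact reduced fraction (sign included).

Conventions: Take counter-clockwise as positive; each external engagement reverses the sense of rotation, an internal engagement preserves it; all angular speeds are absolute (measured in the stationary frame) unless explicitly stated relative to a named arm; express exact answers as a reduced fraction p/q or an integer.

13/21

planetary set (32T centre, 10T on arm, 52T internal) — Willis relation
ring teeth: 32 + 2·10 = 52
32(ω_sun−ω_arm) = −52(ω_ring−ω_arm),  ω_sun = 0, ω_ring = 1
32(0−ω_arm) = −52(1−ω_arm)  ⇒  84·ω_arm = 52  ⇒  ω_arm = 13/21
ω_out/ω_in = 13/21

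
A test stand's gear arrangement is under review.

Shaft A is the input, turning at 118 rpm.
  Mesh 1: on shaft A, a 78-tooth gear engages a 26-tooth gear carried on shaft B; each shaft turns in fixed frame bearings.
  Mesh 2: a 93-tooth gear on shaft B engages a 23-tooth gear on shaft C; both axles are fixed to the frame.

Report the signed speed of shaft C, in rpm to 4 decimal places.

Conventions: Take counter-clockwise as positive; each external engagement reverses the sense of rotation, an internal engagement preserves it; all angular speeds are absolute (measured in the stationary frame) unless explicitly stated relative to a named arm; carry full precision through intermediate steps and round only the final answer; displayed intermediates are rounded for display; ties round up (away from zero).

+1431.3913 rpm

class = fixed-axis compound train [2 meshes; 2 ratios multiply, 2 sense flips]
mesh 1 [78T→26T]: ω = 118.0000×78/26 = 354.0000 rpm, sense flips to −
mesh 2 [93T→23T]: ω = 354.0000×93/23 = 1431.3913 rpm, sense flips to +
signed output speed = +1431.3913 rpm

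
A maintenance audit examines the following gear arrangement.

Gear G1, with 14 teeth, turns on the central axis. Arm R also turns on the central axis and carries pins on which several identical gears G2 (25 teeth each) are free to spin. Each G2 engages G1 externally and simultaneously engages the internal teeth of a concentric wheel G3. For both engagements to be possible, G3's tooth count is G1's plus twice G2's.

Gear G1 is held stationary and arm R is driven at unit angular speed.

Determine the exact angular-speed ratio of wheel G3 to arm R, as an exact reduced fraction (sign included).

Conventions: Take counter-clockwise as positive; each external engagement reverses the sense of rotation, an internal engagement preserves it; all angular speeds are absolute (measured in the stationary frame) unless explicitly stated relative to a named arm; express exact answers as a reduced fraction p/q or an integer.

39/32

class = planetary set [G3 = 14+2·25 = 64; Willis about the carrier]
ring teeth: 14 + 2·25 = 64
14(ω_sun−ω_arm) = −64(ω_ring−ω_arm),  ω_sun = 0, ω_arm = 1
ω_ring = 1 − (14/64)(0−1) = 39/32
ω_out/ω_in = 39/32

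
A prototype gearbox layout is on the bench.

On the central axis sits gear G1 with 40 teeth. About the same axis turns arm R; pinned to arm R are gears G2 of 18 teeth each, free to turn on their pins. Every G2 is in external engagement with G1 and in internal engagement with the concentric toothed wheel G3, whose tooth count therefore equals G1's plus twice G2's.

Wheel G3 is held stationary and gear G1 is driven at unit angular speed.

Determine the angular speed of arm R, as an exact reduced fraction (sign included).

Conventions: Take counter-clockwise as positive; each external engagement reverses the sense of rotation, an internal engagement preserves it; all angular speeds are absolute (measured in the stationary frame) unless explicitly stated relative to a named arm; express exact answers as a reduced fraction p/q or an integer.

10/29

planetary set (40T centre, 18T on arm, 76T internal) — Willis relation
ring teeth: 40 + 2·18 = 76
40(ω_sun−ω_arm) = −76(ω_ring−ω_arm),  ω_ring = 0, ω_sun = 1
40(1−ω_arm) = −76(0−ω_arm)  ⇒  116·ω_arm = 40  ⇒  ω_arm = 10/29
exact speed ratio = 10/29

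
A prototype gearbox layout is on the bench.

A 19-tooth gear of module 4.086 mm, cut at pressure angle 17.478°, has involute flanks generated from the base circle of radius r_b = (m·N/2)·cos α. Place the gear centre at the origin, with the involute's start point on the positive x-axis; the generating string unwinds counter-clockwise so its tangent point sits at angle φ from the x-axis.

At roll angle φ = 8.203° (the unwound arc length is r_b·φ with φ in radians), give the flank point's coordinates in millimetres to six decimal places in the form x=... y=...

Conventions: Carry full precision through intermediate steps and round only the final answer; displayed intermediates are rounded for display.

single-mesh involute tooth geometry (19T wheel at module 4.086)
pitch radius r_p = m·N/2 = 4.086·19/2 = 38.817000
base radius r_b = r_p·cos α = 38.817000·cos 17.478° = 37.024910
roll angle φ = 8.203° = 0.14316936 rad
x = r_b·(cos φ + φ·sin φ) = 37.402426
y = r_b·(sin φ − φ·cos φ) = 0.036144

x=37.402426 y=0.036144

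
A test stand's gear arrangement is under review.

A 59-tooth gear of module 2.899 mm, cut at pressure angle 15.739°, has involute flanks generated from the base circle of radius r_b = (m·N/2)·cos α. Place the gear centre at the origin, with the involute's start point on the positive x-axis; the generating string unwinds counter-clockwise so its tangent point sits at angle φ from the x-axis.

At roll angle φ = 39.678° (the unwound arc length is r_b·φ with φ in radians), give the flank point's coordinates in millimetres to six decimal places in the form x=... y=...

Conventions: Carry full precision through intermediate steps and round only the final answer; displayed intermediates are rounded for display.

x=99.747772 y=8.682846

recognized (one wheel, involute flank): single-mesh tooth geometry, m = 2.899, N = 59
pitch radius r_p = m·N/2 = 2.899·59/2 = 85.520500
base radius r_b = r_p·cos α = 85.520500·cos 15.739° = 82.314108
roll angle φ = 39.678° = 0.69251174 rad
x = r_b·(cos φ + φ·sin φ) = 99.747772
y = r_b·(sin φ − φ·cos φ) = 8.682846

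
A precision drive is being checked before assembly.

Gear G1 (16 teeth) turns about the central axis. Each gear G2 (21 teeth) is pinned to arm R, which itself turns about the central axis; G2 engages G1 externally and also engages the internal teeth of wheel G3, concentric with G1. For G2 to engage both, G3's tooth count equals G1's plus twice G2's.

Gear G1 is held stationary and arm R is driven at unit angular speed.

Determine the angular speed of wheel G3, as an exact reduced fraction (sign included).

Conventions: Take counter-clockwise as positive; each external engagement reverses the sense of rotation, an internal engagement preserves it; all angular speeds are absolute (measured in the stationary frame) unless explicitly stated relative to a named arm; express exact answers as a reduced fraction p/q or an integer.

planetary set (16T centre, 21T on arm, 58T internal) — Willis relation
ring teeth: 16 + 2·21 = 58
16(ω_sun−ω_arm) = −58(ω_ring−ω_arm),  ω_sun = 0, ω_arm = 1
ω_ring = 1 − (16/58)(0−1) = 37/29
exact speed ratio = 37/29

37/29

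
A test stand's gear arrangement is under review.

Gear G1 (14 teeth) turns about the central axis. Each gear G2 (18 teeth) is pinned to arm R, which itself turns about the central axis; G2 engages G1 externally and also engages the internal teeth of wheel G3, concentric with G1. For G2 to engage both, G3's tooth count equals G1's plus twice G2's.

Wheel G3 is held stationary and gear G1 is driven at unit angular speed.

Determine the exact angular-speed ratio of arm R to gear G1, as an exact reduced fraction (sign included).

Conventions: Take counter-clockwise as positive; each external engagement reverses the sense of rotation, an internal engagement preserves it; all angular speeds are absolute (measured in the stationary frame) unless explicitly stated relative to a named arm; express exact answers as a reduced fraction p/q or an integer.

7/32

topology: planetary set — G1 14T / G2 18T / G3 50T, arm = carrier (Willis)
ring teeth: 14 + 2·18 = 50
14(ω_sun−ω_arm) = −50(ω_ring−ω_arm),  ω_ring = 0, ω_sun = 1
14(1−ω_arm) = −50(0−ω_arm)  ⇒  64·ω_arm = 14  ⇒  ω_arm = 7/32
ω_out/ω_in = 7/32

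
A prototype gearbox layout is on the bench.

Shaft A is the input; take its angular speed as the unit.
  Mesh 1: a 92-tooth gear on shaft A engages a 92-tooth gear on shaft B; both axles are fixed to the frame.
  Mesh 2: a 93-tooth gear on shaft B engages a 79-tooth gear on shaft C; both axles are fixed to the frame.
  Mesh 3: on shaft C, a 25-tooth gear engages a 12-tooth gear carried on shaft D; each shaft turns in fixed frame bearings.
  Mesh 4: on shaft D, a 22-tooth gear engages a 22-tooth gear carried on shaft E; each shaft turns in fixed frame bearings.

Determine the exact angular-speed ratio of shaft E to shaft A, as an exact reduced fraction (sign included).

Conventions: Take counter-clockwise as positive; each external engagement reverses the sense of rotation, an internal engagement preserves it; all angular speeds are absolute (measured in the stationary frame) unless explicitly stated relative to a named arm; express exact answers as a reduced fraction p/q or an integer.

class = fixed-axis compound train [4 meshes; 4 ratios multiply, 4 sense flips]
mesh 1 [92T→92T]: running ratio 1, sense −
mesh 2 [93T→79T]: running ratio 93/79, sense +
mesh 3 [25T→12T]: running ratio 775/316, sense −
mesh 4 [22T→22T]: running ratio 775/316, sense +
ω_out/ω_in = 775/316

775/316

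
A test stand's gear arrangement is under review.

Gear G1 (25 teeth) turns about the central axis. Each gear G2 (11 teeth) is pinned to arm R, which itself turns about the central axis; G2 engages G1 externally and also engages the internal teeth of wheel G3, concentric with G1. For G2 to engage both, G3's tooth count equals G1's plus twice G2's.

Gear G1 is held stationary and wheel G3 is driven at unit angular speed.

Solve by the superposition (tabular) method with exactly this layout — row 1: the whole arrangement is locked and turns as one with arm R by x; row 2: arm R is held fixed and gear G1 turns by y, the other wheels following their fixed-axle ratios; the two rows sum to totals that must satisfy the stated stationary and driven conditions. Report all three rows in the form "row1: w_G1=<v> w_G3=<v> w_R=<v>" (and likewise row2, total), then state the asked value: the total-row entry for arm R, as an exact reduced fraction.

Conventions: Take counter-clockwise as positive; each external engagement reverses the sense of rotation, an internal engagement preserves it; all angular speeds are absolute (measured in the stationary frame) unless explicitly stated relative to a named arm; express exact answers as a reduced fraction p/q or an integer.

row1: w_G1=47/72 w_G3=47/72 w_R=47/72
row2: w_G1=-47/72 w_G3=25/72 w_R=0
total: w_G1=0 w_G3=1 w_R=47/72
asked value: 47/72

topology: planetary set — G1 25T / G2 11T / G3 47T, arm = carrier (Willis)
row 1: whole set turns with the arm by x
row 2: sun turns y, ring = −(25/47)·y, arm 0
boundary: total ω_sun = x + y = 0 and total ω_ring = x − (25/47)·y = 1  ⇒  y = -47/72, x = 47/72
row 2 ring = −(25/47)·(-47/72) = 25/72
totals (row 1 + row 2): sun 47/72 + (-47/72) = 0, ring 47/72 + 25/72 = 1, arm 47/72 + 0 = 47/72
asked cell (total, arm) = 47/72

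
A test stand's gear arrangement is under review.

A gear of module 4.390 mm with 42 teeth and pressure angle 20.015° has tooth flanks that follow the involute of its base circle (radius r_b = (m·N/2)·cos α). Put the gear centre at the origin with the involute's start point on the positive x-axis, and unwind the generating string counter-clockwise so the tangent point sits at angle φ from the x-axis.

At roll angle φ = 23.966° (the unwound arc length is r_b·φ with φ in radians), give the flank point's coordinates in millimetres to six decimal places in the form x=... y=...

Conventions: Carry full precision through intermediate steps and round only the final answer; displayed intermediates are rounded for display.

topology: single-mesh involute geometry — m = 4.390, N = 42
pitch radius r_p = m·N/2 = 4.390·42/2 = 92.190000
base radius r_b = r_p·cos α = 92.190000·cos 20.015° = 86.622005
roll angle φ = 23.966° = 0.41828561 rad
x = r_b·(cos φ + φ·sin φ) = 93.871570
y = r_b·(sin φ − φ·cos φ) = 2.076386

x=93.871570 y=2.076386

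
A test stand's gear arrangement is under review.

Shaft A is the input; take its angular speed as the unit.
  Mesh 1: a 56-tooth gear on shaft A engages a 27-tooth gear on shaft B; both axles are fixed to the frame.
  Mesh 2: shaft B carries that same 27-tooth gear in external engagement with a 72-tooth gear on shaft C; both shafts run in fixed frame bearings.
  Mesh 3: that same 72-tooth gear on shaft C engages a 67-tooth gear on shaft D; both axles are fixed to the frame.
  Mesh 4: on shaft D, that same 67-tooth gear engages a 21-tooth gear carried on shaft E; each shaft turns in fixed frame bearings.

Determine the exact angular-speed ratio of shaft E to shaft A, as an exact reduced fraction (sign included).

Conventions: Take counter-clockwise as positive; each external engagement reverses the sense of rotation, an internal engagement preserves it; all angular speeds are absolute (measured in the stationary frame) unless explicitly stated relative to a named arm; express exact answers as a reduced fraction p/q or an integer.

8/3

class = fixed-axis compound train [4 meshes; 4 ratios multiply, 4 sense flips]
mesh 1 [56T→27T]: running ratio 56/27, sense −
mesh 2 [27T→72T]: running ratio 7/9, sense +
mesh 3 [72T→67T]: running ratio 56/67, sense −
mesh 4 [67T→21T]: running ratio 8/3, sense +
ω_out/ω_in = 8/3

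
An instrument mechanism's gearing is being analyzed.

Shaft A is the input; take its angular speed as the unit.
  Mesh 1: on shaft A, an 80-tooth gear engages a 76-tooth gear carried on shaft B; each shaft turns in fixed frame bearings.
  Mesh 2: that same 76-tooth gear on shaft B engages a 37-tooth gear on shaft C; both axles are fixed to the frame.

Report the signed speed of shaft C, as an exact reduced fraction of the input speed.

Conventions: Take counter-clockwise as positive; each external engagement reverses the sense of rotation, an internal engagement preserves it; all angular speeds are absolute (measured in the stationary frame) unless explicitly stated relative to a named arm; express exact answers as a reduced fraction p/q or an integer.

80/37

2-mesh fixed-axis compound train (all bearings frame-fixed)
mesh 1 [80T→76T]: |ω|/ω_in = 1×80/76 = 20/19, sense flips to −
mesh 2 [76T→37T]: |ω|/ω_in = (20/19)×76/37 = 80/37, sense flips to +
signed output speed (× input speed) = 80/37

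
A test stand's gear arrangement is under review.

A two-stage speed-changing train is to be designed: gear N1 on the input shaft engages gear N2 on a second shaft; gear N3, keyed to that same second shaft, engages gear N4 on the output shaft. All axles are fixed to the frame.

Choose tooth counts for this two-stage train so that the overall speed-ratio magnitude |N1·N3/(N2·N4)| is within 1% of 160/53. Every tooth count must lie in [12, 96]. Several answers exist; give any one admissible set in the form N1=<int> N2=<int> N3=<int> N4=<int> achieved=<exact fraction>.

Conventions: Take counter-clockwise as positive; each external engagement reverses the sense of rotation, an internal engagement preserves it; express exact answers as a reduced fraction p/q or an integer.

N1=20 N2=12 N3=96 N4=53 achieved=160/53

design class (target 160/53): fixed-axis compound train
target = 160/53 in lowest terms: an exact hit needs N1·N3 = k·160 and N2·N4 = k·53 for one integer k, every count in [12, 96]; additionally prefer no 1:1 stage (N1 ≠ N2, N3 ≠ N4)
k = 1…11: no 1:1-free in-range split of k·160 and k·53 into factor pairs; take k = 12
k = 12: N1·N3 = 1920 = 20·96, N2·N4 = 636 = 12·53
achieved = 20·96/(12·53) = 160/53; |achieved − target| = 0 ≤ 8/265 ✓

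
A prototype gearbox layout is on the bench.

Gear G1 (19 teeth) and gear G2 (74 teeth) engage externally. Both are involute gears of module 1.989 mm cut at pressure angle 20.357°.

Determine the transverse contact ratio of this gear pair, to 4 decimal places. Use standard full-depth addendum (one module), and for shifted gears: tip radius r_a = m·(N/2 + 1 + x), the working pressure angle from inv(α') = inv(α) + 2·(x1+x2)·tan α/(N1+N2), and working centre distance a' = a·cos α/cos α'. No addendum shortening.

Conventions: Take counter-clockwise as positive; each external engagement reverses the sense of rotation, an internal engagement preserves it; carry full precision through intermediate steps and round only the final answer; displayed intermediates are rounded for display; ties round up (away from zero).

recognized (one external pair, fixed centres): single-mesh tooth geometry, m = 1.989, N1 = 19, N2 = 74
base radii: r_b1 = 17.715350, r_b2 = 68.996626
tip radii: r_a1 = 20.884500, r_a2 = 75.582000
no profile shift: α' = α, a' = a
action lengths: √(r_a1²−r_b1²) = 11.060231, √(r_a2²−r_b2²) = 30.856188
base pitch p_b = π·m·cos α = 5.858359
CR = (11.060231 + 30.856188 − 92.488500·sin 20.35700°)/5.858359 = 1.663022
contact ratio ≈ 1.6630

1.6630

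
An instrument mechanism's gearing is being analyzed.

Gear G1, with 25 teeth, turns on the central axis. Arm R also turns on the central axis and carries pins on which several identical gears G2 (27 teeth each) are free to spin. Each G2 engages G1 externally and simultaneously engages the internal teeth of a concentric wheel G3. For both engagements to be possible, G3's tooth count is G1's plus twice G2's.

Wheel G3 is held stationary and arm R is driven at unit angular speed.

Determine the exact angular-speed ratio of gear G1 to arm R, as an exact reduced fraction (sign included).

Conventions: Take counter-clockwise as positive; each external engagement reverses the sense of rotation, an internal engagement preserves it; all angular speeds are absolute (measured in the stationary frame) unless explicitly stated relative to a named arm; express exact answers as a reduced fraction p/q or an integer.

104/25

topology: planetary set — G1 25T / G2 27T / G3 79T, arm = carrier (Willis)
ring teeth: 25 + 2·27 = 79
25(ω_sun−ω_arm) = −79(ω_ring−ω_arm),  ω_ring = 0, ω_arm = 1
ω_sun = 1 − (79/25)(0−1) = 104/25
ω_out/ω_in = 104/25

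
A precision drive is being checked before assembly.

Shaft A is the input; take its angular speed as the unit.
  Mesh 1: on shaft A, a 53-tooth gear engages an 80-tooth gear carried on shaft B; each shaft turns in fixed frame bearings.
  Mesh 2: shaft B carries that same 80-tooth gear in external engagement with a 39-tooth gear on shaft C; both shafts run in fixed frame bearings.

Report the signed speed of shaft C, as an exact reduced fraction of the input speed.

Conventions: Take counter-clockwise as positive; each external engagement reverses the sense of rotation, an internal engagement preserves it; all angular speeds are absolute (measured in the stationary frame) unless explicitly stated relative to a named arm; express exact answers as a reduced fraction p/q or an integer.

2-mesh fixed-axis compound train (all bearings frame-fixed)
mesh 1 [53T→80T]: |ω|/ω_in = 1×53/80 = 53/80, sense flips to −
mesh 2 [80T→39T]: |ω|/ω_in = (53/80)×80/39 = 53/39, sense flips to +
signed output speed (× input speed) = 53/39

53/39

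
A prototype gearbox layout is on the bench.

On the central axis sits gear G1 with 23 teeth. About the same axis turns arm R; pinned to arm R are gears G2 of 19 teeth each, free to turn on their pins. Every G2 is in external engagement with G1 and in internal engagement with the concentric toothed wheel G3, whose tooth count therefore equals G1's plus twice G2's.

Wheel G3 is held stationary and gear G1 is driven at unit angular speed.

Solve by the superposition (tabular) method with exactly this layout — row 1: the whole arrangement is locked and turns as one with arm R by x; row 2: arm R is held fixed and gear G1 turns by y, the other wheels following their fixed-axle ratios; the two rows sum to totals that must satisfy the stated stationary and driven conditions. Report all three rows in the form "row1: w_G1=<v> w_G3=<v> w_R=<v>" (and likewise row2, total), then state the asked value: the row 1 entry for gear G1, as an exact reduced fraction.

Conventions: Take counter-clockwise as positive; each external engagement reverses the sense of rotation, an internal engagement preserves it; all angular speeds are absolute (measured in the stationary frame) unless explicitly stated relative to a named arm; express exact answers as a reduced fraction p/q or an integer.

row1: w_G1=23/84 w_G3=23/84 w_R=23/84
row2: w_G1=61/84 w_G3=-23/84 w_R=0
total: w_G1=1 w_G3=0 w_R=23/84
asked value: 23/84

topology: planetary set — G1 23T / G2 19T / G3 61T, arm = carrier (Willis)
row 1 — lock + rotate with arm: ω_sun = ω_ring = ω_arm = x
row 2: sun turns y, ring = −(23/61)·y, arm 0
boundary: total ω_ring = x − (23/61)·y = 0 and total ω_sun = x + y = 1  ⇒  y = 61/84, x = 23/84
row 2 ring = −(23/61)·61/84 = -23/84
totals (row 1 + row 2): sun 23/84 + 61/84 = 1, ring 23/84 + (-23/84) = 0, arm 23/84 + 0 = 23/84
asked cell (row1, sun) = 23/84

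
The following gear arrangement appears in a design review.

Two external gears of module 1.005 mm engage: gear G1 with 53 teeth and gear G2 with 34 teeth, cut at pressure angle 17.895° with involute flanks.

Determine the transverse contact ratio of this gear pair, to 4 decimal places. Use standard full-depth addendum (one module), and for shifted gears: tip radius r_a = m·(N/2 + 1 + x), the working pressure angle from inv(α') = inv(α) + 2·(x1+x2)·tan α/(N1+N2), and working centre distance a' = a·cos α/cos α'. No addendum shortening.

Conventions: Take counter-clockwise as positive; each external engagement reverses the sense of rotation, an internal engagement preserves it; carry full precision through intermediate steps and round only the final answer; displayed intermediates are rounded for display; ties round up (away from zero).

1.8377

single-mesh involute tooth geometry (53T engaging 34T at module 1.005)
base radii: r_b1 = 25.344052, r_b2 = 16.258449
tip radii: r_a1 = 27.637500, r_a2 = 18.090000
no profile shift: α' = α, a' = a
action lengths: √(r_a1²−r_b1²) = 11.023177, √(r_a2²−r_b2²) = 7.931642
base pitch p_b = π·m·cos α = 3.004554
CR = (11.023177 + 7.931642 − 43.717500·sin 17.89500°)/3.004554 = 1.837739
contact ratio ≈ 1.8377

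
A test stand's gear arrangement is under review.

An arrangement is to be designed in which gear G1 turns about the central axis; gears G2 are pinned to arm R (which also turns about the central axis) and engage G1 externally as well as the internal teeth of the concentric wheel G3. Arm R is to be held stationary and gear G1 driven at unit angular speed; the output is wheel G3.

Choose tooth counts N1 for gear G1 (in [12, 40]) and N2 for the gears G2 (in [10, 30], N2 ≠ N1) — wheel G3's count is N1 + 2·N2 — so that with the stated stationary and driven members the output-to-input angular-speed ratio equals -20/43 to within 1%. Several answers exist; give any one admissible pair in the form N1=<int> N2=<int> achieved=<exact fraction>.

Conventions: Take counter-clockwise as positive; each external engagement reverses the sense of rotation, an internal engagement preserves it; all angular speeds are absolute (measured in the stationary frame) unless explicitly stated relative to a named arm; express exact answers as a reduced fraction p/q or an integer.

N1=40 N2=23 achieved=-20/43

class = planetary set [ratio -20/43 wanted; Willis about the carrier]
Willis with ω_arm = 0: ω_ring/ω_sun = −N1/N3; set equal to -20/43  ⇒  N3/N1 = −1/(-20/43) = 43/20
N3 = N1 + 2·N2  ⇒  N2/N1 = (N3/N1 − 1)/2 = (43/20 − 1)/2 = 23/40
smallest multiple with N1 ≥ 12 and N2 ≥ 10: k = 1  ⇒  N1 = 1·40 = 40, N2 = 1·23 = 23 (N1 ≤ 40, N2 ≤ 30, N2 ≠ N1 ✓), N3 = 40 + 2·23 = 86
check: −N1/N3 with N1 = 40, N3 = 86 gives -20/43; |achieved − target| = 0 ≤ 1/215 ✓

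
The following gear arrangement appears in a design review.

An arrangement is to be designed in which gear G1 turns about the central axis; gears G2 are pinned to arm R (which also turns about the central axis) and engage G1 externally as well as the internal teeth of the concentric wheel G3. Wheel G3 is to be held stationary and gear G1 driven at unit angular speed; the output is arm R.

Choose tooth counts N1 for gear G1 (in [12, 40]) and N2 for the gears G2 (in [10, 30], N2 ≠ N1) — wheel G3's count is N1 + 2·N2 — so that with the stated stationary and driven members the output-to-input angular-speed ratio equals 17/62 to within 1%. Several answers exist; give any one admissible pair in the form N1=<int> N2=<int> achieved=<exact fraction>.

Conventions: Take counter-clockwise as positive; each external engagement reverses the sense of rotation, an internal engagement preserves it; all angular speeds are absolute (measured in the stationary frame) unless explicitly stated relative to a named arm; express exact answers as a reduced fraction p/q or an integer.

N1=17 N2=14 achieved=17/62

planetary set to be sized for 17/62 (Willis relation)
Willis with ω_ring = 0: ω_arm/ω_sun = N1/(N1+N3); set equal to 17/62  ⇒  N3/N1 = 1/(17/62) − 1 = 45/17
N3 = N1 + 2·N2  ⇒  N2/N1 = (N3/N1 − 1)/2 = (45/17 − 1)/2 = 14/17
smallest multiple with N1 ≥ 12 and N2 ≥ 10: k = 1  ⇒  N1 = 1·17 = 17, N2 = 1·14 = 14 (N1 ≤ 40, N2 ≤ 30, N2 ≠ N1 ✓), N3 = 17 + 2·14 = 45
check: N1/(N1+N3) with N1 = 17, N3 = 45 gives 17/62; |achieved − target| = 0 ≤ 17/6200 ✓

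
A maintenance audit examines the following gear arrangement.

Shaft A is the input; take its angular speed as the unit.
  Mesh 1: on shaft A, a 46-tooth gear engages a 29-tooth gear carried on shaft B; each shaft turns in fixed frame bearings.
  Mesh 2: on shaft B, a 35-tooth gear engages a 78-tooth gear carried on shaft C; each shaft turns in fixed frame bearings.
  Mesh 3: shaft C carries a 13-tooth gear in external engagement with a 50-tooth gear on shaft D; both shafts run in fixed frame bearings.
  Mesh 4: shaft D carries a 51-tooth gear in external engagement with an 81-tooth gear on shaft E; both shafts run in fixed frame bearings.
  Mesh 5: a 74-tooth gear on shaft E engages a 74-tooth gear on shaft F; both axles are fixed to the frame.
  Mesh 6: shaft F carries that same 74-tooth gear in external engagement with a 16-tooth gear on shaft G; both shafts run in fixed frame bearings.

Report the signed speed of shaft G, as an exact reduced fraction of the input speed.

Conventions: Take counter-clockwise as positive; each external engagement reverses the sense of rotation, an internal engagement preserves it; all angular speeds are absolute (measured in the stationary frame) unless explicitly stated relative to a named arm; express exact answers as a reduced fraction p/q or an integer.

6-mesh fixed-axis compound train (all bearings frame-fixed)
mesh 1 [46T→29T]: |ω|/ω_in = 1×46/29 = 46/29, sense flips to −
mesh 2 [35T→78T]: |ω|/ω_in = (46/29)×35/78 = 805/1131, sense flips to +
mesh 3 [13T→50T]: |ω|/ω_in = (805/1131)×13/50 = 161/870, sense flips to −
mesh 4 [51T→81T]: |ω|/ω_in = (161/870)×51/81 = 2737/23490, sense flips to +
mesh 5 [74T→74T]: |ω|/ω_in = (2737/23490)×74/74 = 2737/23490, sense flips to −
mesh 6 [74T→16T]: |ω|/ω_in = (2737/23490)×74/16 = 101269/187920, sense flips to +
signed output speed (× input speed) = 101269/187920

101269/187920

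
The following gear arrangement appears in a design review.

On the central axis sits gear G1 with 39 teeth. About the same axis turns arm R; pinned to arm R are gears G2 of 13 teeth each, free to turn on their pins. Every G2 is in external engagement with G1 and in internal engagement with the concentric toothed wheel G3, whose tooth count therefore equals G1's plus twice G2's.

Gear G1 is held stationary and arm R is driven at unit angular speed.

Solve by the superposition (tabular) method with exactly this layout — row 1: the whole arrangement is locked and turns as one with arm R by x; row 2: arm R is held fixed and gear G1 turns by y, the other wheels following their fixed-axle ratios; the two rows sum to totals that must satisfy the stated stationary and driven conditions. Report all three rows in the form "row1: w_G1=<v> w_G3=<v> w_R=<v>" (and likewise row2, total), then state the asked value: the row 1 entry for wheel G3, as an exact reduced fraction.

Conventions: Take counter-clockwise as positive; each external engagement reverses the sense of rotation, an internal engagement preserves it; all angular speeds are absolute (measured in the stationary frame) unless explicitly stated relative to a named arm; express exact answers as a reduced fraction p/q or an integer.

topology: planetary set — G1 39T / G2 13T / G3 65T, arm = carrier (Willis)
row 1: whole set turns with the arm by x
row 2 (arm held, sun turns y): ω_ring = −(39/65)·y, ω_arm = 0
boundary: total ω_sun = x + y = 0 and total ω_arm = x = 1  ⇒  y = -1, x = 1
row 2 ring = −(39/65)·(-1) = 3/5
totals (row 1 + row 2): sun 1 + (-1) = 0, ring 1 + 3/5 = 8/5, arm 1 + 0 = 1
asked cell (row1, ring) = 1

row1: w_G1=1 w_G3=1 w_R=1
row2: w_G1=-1 w_G3=3/5 w_R=0
total: w_G1=0 w_G3=8/5 w_R=1
asked value: 1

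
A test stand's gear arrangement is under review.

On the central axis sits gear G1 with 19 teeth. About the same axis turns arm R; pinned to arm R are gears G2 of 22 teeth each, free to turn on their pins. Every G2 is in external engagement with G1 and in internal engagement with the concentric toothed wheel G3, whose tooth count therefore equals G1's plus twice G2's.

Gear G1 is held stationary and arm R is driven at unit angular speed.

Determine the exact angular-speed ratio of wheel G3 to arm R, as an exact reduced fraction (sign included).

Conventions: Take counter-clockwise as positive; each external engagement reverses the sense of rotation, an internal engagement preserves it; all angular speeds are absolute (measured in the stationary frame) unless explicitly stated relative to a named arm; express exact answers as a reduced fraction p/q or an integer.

82/63

planetary set (19T centre, 22T on arm, 63T internal) — Willis relation
ring teeth: 19 + 2·22 = 63
19(ω_sun−ω_arm) = −63(ω_ring−ω_arm),  ω_sun = 0, ω_arm = 1
ω_ring = 1 − (19/63)(0−1) = 82/63
ω_out/ω_in = 82/63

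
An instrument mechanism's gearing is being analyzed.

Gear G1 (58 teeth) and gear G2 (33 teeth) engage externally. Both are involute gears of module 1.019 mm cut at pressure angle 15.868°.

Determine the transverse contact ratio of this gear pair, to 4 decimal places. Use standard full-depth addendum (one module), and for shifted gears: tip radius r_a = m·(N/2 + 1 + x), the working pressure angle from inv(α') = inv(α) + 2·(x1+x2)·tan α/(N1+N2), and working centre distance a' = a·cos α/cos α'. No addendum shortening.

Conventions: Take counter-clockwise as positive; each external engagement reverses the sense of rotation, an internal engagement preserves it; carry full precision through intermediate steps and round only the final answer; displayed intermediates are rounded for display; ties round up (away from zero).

recognized (one external pair, fixed centres): single-mesh tooth geometry, m = 1.019, N1 = 58, N2 = 33
base radii: r_b1 = 28.424935, r_b2 = 16.172808
tip radii: r_a1 = 30.570000, r_a2 = 17.832500
no profile shift: α' = α, a' = a
action lengths: √(r_a1²−r_b1²) = 11.249355, √(r_a2²−r_b2²) = 7.512546
base pitch p_b = π·m·cos α = 3.079295
CR = (11.249355 + 7.512546 − 46.364500·sin 15.86800°)/3.079295 = 1.976045
contact ratio ≈ 1.9760

1.9760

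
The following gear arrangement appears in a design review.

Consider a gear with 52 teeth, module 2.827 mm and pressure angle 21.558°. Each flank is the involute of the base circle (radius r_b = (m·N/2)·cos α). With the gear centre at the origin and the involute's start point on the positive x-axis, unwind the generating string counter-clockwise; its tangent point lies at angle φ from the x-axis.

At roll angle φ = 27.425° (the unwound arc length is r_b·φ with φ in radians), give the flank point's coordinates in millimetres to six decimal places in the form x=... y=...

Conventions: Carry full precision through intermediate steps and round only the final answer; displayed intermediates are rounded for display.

recognized (one wheel, involute flank): single-mesh tooth geometry, m = 2.827, N = 52
pitch radius r_p = m·N/2 = 2.827·52/2 = 73.502000
base radius r_b = r_p·cos α = 73.502000·cos 21.558° = 68.360247
roll angle φ = 27.425° = 0.47865655 rad
x = r_b·(cos φ + φ·sin φ) = 75.748455
y = r_b·(sin φ − φ·cos φ) = 2.442145

x=75.748455 y=2.442145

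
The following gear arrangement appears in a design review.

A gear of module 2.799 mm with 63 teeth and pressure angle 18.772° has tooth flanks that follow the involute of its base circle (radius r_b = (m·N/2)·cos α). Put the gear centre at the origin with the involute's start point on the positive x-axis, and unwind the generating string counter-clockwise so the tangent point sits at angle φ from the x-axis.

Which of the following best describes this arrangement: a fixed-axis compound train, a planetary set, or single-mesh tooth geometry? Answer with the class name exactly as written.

single-mesh tooth geometry

topology: single-mesh involute geometry — m = 2.799, N = 63
classification: single-mesh tooth geometry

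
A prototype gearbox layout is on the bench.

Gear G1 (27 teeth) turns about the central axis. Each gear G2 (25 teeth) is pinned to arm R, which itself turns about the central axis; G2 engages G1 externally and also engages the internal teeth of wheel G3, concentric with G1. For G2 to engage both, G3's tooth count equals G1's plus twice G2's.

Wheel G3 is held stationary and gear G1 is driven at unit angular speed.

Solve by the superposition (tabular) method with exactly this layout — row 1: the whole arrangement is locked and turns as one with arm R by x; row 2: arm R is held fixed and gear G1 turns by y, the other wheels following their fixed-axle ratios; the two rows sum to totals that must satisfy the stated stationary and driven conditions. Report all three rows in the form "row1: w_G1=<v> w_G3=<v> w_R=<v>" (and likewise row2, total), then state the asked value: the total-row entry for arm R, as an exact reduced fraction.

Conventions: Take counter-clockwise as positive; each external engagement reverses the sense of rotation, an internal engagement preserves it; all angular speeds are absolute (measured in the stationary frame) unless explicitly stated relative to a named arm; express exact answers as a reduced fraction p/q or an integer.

row1: w_G1=27/104 w_G3=27/104 w_R=27/104
row2: w_G1=77/104 w_G3=-27/104 w_R=0
total: w_G1=1 w_G3=0 w_R=27/104
asked value: 27/104

recognized (axles ride arm R): planetary set, 27/25/77 teeth
row 1 (train locked, turned with arm): all members turn x
superposition row 2 [arm held]: sun y, ring −(27/77)·y, arm 0
boundary: total ω_ring = x − (27/77)·y = 0 and total ω_sun = x + y = 1  ⇒  y = 77/104, x = 27/104
row 2 ring = −(27/77)·77/104 = -27/104
totals (row 1 + row 2): sun 27/104 + 77/104 = 1, ring 27/104 + (-27/104) = 0, arm 27/104 + 0 = 27/104
asked cell (total, arm) = 27/104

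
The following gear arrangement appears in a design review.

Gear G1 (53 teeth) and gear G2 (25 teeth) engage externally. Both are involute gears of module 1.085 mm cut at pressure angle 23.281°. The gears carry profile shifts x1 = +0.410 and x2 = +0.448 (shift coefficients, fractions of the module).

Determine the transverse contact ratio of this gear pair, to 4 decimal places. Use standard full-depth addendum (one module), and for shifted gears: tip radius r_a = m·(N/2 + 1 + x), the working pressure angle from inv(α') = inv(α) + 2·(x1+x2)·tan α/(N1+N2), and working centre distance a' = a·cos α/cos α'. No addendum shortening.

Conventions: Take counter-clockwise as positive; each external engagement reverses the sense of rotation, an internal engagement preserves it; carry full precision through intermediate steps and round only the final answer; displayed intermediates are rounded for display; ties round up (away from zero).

1.4554

recognized (one external pair, fixed centres): single-mesh tooth geometry, m = 1.085, N1 = 53, N2 = 25
base radii: r_b1 = 26.411400, r_b2 = 12.458207
tip radii: r_a1 = 30.282350, r_a2 = 15.133580
inv(α') = inv(23.281°) + 2·(+0.410+0.448)·tan α/(53+25) = 0.03341092  ⇒  α' = 25.87014°
a' = a·cos α / cos α' = 42.3150·cos 23.281°/cos 25.87014° = 43.198758
action lengths: √(r_a1²−r_b1²) = 14.814138, √(r_a2²−r_b2²) = 8.591758
base pitch p_b = π·m·cos α = 3.131089
CR = (14.814138 + 8.591758 − 43.198758·sin 25.87014°)/3.131089 = 1.455358
contact ratio ≈ 1.4554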